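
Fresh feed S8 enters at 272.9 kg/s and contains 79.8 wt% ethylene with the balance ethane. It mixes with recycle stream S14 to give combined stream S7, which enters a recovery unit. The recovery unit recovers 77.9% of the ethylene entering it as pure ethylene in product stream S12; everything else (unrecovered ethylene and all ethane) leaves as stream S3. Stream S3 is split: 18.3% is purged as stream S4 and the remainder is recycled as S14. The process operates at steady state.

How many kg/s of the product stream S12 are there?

ethylene in S7: m_A = 272.9×0.798 + (1−0.183)·(1−0.779)·m_A, so m_A = 217.77/0.8194 = 265.76 kg/s.
Product S12 = 0.779×265.76 = 207.03 kg/s.

207 kg/s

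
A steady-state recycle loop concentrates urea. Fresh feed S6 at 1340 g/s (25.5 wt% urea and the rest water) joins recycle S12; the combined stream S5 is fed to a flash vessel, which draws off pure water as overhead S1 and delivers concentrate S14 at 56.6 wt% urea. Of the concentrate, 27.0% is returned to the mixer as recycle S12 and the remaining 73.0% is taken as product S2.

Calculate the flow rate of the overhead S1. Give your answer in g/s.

Overall urea balance (none leaves overhead): urea in fresh feed = urea in product, i.e. 1340×0.255 = (1−0.270)·S14·0.566.
S14 = 341.7/(0.566×0.730) = 827 g/s.
Recycle S12 = 0.270×827 = 223.29 g/s.
Combined feed S5 = 1340 + 223.29 = 1563.3 g/s.
Overhead S1 = S5 − S14 = 1563.3 − 827 = 736.29 g/s.

736.3 g/s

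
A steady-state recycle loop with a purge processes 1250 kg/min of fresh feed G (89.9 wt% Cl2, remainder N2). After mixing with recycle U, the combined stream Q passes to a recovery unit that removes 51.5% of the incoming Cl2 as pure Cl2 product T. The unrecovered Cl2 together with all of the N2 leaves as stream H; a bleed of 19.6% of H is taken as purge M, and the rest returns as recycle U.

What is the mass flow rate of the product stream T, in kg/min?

948.6 kg/min

Cl2 in Q: m_A = 1250×0.899 + (1−0.196)·(1−0.515)·m_A, so m_A = 1123.8/0.6101 = 1842 kg/min.
Product T = 0.515×1842 = 948.65 kg/min.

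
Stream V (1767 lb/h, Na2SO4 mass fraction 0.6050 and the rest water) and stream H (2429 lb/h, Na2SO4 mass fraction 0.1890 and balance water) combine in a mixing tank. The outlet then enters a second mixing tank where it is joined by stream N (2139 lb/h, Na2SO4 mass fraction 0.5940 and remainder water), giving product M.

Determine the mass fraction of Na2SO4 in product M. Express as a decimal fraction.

0.4418

Overall, product flow = 6335 lb/h.
Na2SO4 in = 1767×0.605 + 2429×0.189 + 2139×0.594 = 2798.7 lb/h.
Na2SO4 fraction in M = 0.4418.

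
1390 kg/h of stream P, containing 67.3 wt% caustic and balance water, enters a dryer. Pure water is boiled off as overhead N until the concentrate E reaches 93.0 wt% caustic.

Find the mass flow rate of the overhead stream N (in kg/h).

384.1 kg/h

caustic is conserved: 1390×0.673 = 935.47 kg/h all reports to the concentrate.
Concentrate = 935.47/(target fraction) = 1005.9 kg/h.
Overhead = 1390 − 1005.9 = 384.12 kg/h.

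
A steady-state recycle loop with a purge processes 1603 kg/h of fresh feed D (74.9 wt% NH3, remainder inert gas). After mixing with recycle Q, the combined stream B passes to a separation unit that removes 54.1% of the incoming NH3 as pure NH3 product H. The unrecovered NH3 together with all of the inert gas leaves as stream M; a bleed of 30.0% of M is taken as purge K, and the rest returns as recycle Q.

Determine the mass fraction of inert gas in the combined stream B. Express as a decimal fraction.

inert gas enters only via D and leaves only via the purge: 1603×0.251 = 0.300×(inert gas in M), and the separation unit passes all inert gas, so inert gas in B = inert gas in M = 1341.2 kg/h.
NH3 in B: m_A = 1603×0.749 + (1−0.300)·(1−0.541)·m_A, so m_A = 1200.6/0.6787 = 1769 kg/h.
B = 1769 + 1341.2 = 3110.2 kg/h.
inert gas fraction in B = 1341.2/3110.2 = 0.431.

0.431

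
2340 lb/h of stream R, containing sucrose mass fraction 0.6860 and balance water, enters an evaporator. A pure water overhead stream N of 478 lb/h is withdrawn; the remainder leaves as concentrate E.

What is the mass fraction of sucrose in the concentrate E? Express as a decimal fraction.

sucrose is not removed: 2340×0.686 = 1605.2 lb/h of sucrose enters E.
Concentrate = 2340 − 478 = 1862 lb/h.
Mass fraction = 1605.2/1862 = 0.8621.

0.8621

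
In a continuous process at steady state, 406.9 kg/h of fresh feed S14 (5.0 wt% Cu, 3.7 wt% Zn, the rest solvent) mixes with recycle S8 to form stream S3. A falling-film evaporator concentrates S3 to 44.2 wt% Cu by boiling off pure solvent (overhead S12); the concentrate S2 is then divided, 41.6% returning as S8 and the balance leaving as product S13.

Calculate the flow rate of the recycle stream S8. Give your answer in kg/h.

32.79 kg/h

Overall Cu balance (none leaves overhead): Cu in fresh feed = Cu in product, i.e. 406.9×0.050 = (1−0.416)·S2·0.442.
S2 = 20.345/(0.442×0.584) = 78.817 kg/h.
Recycle S8 = 0.416×78.817 = 32.788 kg/h.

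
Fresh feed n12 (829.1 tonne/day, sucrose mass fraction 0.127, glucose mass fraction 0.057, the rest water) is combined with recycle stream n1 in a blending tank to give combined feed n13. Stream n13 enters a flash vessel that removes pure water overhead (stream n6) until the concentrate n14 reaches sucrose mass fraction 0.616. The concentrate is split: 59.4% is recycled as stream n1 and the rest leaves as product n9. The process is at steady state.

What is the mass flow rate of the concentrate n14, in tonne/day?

Overall sucrose balance (none leaves overhead): sucrose in fresh feed = sucrose in product, i.e. 829.1×0.127 = (1−0.594)·n14·0.616.
n14 = 105.3/(0.616×0.406) = 421.02 tonne/day.

421 tonne/day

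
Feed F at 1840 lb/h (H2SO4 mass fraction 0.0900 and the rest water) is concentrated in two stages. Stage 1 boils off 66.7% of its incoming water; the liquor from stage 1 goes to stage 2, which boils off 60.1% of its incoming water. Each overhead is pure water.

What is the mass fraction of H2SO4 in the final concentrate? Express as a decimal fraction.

0.4267

water in feed = 1840×0.910 = 1674.4 lb/h.
After stage 1: water left = (1−0.667)×1674.4 = 557.58; stream total = 723.18 lb/h.
After stage 2: water left = (1−0.601)×557.58 = 222.47; final concentrate = 388.07 lb/h.
H2SO4 fraction = 165.6/388.07 = 0.4267.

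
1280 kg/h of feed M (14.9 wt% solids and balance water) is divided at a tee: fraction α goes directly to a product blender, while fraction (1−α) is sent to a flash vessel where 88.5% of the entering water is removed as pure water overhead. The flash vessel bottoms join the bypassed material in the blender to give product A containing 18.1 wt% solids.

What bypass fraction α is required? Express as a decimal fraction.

0.765

All 1280×0.149 = 190.72 kg/h of solids reaches A, so A = 190.72/0.181 = 1053.7 kg/h and vapour = 226.3 kg/h.
The evaporator receives (1−α)·1280 of feed at 0.851 water and removes 0.885 of that water:
0.885×0.851×(1−α)×1280 = 226.3
(1−α) = 226.3/964.01 = 0.2347;  α = 0.7653.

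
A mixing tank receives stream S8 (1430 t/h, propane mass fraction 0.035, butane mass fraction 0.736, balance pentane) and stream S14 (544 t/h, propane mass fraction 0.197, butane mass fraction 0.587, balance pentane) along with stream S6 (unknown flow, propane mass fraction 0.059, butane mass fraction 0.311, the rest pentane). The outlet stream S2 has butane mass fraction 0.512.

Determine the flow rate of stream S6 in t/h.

Let S6 be the unknown flow. Total out = 1974 + S6.
butane balance: 1371.8 + 0.311·S6 = 0.512·(1974 + S6)
(0.311 − 0.512)·S6 = 0.512×1974 − 1371.8 = -361.12
S6 = -361.12 / -0.201 = 1796.6 t/h

1797 t/h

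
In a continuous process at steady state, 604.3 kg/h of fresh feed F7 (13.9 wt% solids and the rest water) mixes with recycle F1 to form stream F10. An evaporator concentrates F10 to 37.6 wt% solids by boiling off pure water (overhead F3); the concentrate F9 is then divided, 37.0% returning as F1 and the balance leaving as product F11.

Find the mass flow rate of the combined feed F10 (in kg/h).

735.5 kg/h

Overall solids balance (none leaves overhead): solids in fresh feed = solids in product, i.e. 604.3×0.139 = (1−0.370)·F9·0.376.
F9 = 83.998/(0.376×0.630) = 354.6 kg/h.
Recycle F1 = 0.370×354.6 = 131.2 kg/h.
Combined feed F10 = 604.3 + 131.2 = 735.5 kg/h.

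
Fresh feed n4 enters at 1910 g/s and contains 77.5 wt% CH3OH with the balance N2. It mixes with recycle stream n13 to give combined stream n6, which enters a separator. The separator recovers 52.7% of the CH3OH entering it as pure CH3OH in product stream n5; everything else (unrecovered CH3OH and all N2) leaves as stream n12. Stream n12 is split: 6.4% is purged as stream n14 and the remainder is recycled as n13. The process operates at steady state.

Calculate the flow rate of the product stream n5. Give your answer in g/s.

1400 g/s

CH3OH in n6: m_A = 1910×0.775 + (1−0.064)·(1−0.527)·m_A, so m_A = 1480.2/0.5573 = 2656.2 g/s.
Product n5 = 0.527×2656.2 = 1399.8 g/s.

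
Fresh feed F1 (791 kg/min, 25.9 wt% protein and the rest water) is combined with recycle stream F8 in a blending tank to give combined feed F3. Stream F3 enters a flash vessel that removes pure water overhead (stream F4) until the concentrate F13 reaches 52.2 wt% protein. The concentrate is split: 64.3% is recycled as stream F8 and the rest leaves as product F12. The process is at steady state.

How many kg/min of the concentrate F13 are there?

Overall protein balance (none leaves overhead): protein in fresh feed = protein in product, i.e. 791×0.259 = (1−0.643)·F13·0.522.
F13 = 204.87/(0.522×0.357) = 1099.4 kg/min.

1099 kg/min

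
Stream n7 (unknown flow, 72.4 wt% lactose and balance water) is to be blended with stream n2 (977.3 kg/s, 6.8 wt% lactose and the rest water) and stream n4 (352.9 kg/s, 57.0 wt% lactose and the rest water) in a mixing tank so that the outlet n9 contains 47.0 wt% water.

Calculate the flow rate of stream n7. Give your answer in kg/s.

2255 kg/s

Let n7 be the unknown flow. Total out = 1330.2 + n7.
water balance: 1062.6 + 0.276·n7 = 0.470·(1330.2 + n7)
(0.276 − 0.470)·n7 = 0.470×1330.2 − 1062.6 = -437.4
n7 = -437.4 / -0.194 = 2254.6 kg/s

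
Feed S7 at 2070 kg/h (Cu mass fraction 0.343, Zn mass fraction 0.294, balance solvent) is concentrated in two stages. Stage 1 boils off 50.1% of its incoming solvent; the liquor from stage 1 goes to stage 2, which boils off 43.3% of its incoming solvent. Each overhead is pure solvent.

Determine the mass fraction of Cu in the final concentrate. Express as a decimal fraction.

0.464

solvent in feed = 2070×0.363 = 751.41 kg/h.
After stage 1: solvent left = (1−0.501)×751.41 = 374.95; stream total = 1693.5 kg/h.
After stage 2: solvent left = (1−0.433)×374.95 = 212.6; final concentrate = 1531.2 kg/h.
Cu fraction = 710.01/1531.2 = 0.464.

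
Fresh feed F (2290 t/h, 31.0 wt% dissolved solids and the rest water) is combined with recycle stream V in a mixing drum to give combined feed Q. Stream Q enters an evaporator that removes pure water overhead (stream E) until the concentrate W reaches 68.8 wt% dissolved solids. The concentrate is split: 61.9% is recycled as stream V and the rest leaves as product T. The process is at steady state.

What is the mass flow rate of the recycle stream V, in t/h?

Overall dissolved solids balance (none leaves overhead): dissolved solids in fresh feed = dissolved solids in product, i.e. 2290×0.310 = (1−0.619)·W·0.688.
W = 709.9/(0.688×0.381) = 2708.2 t/h.
Recycle V = 0.619×2708.2 = 1676.4 t/h.

1676 t/h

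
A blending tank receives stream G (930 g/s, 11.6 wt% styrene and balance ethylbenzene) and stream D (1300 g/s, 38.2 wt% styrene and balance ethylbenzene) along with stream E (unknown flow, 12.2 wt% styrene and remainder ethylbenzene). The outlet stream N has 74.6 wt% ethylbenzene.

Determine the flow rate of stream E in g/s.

Let E be the unknown flow. Total out = 2230 + E.
ethylbenzene balance: 1625.5 + 0.878·E = 0.746·(2230 + E)
(0.878 − 0.746)·E = 0.746×2230 − 1625.5 = 38.06
E = 38.06 / 0.132 = 288.33 g/s

288.3 g/s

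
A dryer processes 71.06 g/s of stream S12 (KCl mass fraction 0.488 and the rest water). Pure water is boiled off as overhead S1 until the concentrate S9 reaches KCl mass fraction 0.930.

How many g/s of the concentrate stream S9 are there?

KCl is conserved: 71.06×0.488 = 34.677 g/s all reports to the concentrate.
Concentrate = 34.677/(target fraction) = 37.287 g/s.

37.29 g/s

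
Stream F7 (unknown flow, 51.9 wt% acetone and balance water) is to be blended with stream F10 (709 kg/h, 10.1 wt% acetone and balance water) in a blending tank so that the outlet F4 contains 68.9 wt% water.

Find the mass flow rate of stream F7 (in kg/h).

Let F7 be the unknown flow. Total out = 709 + F7.
water balance: 637.39 + 0.481·F7 = 0.689·(709 + F7)
(0.481 − 0.689)·F7 = 0.689×709 − 637.39 = -148.89
F7 = -148.89 / -0.208 = 715.82 kg/h

715.8 kg/h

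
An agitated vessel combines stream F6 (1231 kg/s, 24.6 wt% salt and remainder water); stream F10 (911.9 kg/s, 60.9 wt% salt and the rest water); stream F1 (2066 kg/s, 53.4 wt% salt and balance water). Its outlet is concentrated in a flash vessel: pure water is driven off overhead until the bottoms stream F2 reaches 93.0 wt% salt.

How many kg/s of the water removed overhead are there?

salt entering = 1231×0.246 + 911.9×0.609 + 2066×0.534 = 1961.4 kg/s.
All salt reports to F2, so F2 = 1961.4/0.930 = 2109.1 kg/s.
Total feed = 4208.9 kg/s; overhead = 4208.9 − 2109.1 = 2099.8 kg/s.

2100 kg/s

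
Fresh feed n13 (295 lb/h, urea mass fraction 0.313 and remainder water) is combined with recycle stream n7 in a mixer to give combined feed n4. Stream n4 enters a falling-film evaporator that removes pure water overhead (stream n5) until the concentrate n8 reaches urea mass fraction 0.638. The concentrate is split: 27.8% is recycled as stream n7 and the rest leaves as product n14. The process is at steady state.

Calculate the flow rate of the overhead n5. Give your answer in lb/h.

150.3 lb/h

Overall urea balance (none leaves overhead): urea in fresh feed = urea in product, i.e. 295×0.313 = (1−0.278)·n8·0.638.
n8 = 92.335/(0.638×0.722) = 200.45 lb/h.
Recycle n7 = 0.278×200.45 = 55.725 lb/h.
Combined feed n4 = 295 + 55.725 = 350.73 lb/h.
Overhead n5 = n4 − n8 = 350.73 − 200.45 = 150.27 lb/h.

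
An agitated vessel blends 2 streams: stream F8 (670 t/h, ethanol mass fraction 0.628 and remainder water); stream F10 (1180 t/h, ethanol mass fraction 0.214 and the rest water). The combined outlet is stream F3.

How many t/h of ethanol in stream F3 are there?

673.3 t/h

ethanol out = ethanol in = 670×0.628 + 1180×0.214 = 673.28 t/h.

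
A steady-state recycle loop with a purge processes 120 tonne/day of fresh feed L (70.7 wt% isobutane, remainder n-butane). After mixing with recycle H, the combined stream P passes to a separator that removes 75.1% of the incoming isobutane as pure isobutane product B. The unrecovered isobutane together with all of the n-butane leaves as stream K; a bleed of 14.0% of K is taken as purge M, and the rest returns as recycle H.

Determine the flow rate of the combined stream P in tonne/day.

n-butane enters only via L and leaves only via the purge: 120×0.293 = 0.140×(n-butane in K), and the separator passes all n-butane, so n-butane in P = n-butane in K = 251.14 tonne/day.
isobutane in P: m_A = 120×0.707 + (1−0.140)·(1−0.751)·m_A, so m_A = 84.84/0.7859 = 107.96 tonne/day.
P = 107.96 + 251.14 = 359.1 tonne/day.

359.1 tonne/day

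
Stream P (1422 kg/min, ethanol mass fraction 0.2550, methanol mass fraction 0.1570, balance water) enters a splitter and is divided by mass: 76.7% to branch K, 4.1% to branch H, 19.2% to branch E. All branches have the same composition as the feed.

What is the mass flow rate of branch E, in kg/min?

273 kg/min

Branch E flow = 0.192×1422 = 273.02 kg/min.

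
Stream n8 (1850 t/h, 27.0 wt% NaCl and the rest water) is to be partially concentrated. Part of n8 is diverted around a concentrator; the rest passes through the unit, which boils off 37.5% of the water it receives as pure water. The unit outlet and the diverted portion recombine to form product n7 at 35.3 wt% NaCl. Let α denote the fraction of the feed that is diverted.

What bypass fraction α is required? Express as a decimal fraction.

All 1850×0.270 = 499.5 t/h of NaCl reaches n7, so n7 = 499.5/0.353 = 1415 t/h and vapour = 434.99 t/h.
The evaporator receives (1−α)·1850 of feed at 0.730 water and removes 0.375 of that water:
0.375×0.730×(1−α)×1850 = 434.99
(1−α) = 434.99/506.44 = 0.8589;  α = 0.1411.

0.141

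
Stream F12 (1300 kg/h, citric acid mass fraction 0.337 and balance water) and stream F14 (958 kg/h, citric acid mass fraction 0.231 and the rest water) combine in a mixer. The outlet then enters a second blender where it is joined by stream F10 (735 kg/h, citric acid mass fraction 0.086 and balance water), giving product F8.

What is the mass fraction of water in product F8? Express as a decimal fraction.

0.759

Overall, product flow = 2993 kg/h.
water in = 1300×0.663 + 958×0.769 + 735×0.914 = 2270.4 kg/h.
water fraction in F8 = 0.759.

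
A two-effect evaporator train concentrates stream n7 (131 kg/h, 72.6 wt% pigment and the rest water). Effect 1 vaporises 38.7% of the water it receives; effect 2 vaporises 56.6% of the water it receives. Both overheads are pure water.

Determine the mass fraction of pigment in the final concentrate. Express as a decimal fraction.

0.909

water in feed = 131×0.274 = 35.894 kg/h.
After stage 1: water left = (1−0.387)×35.894 = 22.003; stream total = 117.11 kg/h.
After stage 2: water left = (1−0.566)×22.003 = 9.5493; final concentrate = 104.66 kg/h.
pigment fraction = 95.106/104.66 = 0.909.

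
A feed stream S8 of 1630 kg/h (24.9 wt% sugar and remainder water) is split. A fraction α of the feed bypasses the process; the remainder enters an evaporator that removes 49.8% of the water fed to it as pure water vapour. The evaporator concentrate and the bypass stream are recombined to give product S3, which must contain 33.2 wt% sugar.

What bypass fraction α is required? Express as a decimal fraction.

All 1630×0.249 = 405.87 kg/h of sugar reaches S3, so S3 = 405.87/0.332 = 1222.5 kg/h and vapour = 407.5 kg/h.
The evaporator receives (1−α)·1630 of feed at 0.751 water and removes 0.498 of that water:
0.498×0.751×(1−α)×1630 = 407.5
(1−α) = 407.5/609.62 = 0.6685;  α = 0.3315.

0.332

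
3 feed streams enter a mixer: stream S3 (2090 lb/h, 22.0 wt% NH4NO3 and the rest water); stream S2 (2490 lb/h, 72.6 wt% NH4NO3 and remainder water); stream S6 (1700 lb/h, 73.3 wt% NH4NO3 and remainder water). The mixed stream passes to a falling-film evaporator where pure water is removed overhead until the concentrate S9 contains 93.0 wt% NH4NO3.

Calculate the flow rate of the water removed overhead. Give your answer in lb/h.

NH4NO3 entering = 2090×0.220 + 2490×0.726 + 1700×0.733 = 3513.6 lb/h.
All NH4NO3 reports to S9, so S9 = 3513.6/0.930 = 3778.1 lb/h.
Total feed = 6280 lb/h; overhead = 6280 − 3778.1 = 2501.9 lb/h.

2502 lb/h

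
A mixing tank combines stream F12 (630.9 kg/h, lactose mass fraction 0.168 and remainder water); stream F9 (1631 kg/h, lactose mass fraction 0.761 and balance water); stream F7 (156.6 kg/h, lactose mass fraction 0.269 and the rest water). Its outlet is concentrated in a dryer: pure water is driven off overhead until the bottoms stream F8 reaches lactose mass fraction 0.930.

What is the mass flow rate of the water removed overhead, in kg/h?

924.6 kg/h

lactose entering = 630.9×0.168 + 1631×0.761 + 156.6×0.269 = 1389.3 kg/h.
All lactose reports to F8, so F8 = 1389.3/0.930 = 1493.9 kg/h.
Total feed = 2418.5 kg/h; overhead = 2418.5 − 1493.9 = 924.62 kg/h.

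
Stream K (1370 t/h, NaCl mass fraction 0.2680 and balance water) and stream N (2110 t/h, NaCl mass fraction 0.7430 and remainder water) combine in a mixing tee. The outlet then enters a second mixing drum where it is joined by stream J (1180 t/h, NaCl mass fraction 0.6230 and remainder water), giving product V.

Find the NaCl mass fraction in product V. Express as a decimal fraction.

Overall, product flow = 4660 t/h.
NaCl in = 1370×0.268 + 2110×0.743 + 1180×0.623 = 2670 t/h.
NaCl fraction in V = 0.5730.

0.5730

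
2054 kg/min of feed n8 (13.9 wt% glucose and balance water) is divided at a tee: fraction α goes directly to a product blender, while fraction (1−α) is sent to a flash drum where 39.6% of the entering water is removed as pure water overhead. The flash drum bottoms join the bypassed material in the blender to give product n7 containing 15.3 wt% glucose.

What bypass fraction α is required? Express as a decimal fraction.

All 2054×0.139 = 285.51 kg/min of glucose reaches n7, so n7 = 285.51/0.153 = 1866.1 kg/min and vapour = 187.95 kg/min.
The evaporator receives (1−α)·2054 of feed at 0.861 water and removes 0.396 of that water:
0.396×0.861×(1−α)×2054 = 187.95
(1−α) = 187.95/700.32 = 0.2684;  α = 0.7316.

0.732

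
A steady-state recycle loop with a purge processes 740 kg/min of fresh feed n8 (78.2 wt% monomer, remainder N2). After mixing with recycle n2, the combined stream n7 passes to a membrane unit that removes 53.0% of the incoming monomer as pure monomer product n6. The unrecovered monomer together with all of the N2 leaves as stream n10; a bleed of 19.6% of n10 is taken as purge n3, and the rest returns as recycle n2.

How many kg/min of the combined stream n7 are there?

1753 kg/min

N2 enters only via n8 and leaves only via the purge: 740×0.218 = 0.196×(N2 in n10), and the membrane unit passes all N2, so N2 in n7 = N2 in n10 = 823.06 kg/min.
monomer in n7: m_A = 740×0.782 + (1−0.196)·(1−0.530)·m_A, so m_A = 578.68/0.6221 = 930.17 kg/min.
n7 = 930.17 + 823.06 = 1753.2 kg/min.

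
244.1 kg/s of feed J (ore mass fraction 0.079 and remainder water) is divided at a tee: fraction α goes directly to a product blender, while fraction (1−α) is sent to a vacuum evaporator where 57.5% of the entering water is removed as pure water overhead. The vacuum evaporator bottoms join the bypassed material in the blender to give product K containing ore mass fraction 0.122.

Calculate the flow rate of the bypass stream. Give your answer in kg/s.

81.64 kg/s

All 244.1×0.079 = 19.284 kg/s of ore reaches K, so K = 19.284/0.122 = 158.06 kg/s and vapour = 86.035 kg/s.
The evaporator receives (1−α)·244.1 of feed at 0.921 water and removes 0.575 of that water:
0.575×0.921×(1−α)×244.1 = 86.035
(1−α) = 86.035/129.27 = 0.6656;  α = 0.3344.
Bypass flow = 0.3344×244.1 = 81.639 kg/s.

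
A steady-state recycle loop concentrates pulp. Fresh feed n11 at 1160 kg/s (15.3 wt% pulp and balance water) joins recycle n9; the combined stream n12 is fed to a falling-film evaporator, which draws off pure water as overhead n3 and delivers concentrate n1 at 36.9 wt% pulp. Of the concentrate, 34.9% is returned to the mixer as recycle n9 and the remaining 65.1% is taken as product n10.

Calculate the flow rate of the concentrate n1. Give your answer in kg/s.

Overall pulp balance (none leaves overhead): pulp in fresh feed = pulp in product, i.e. 1160×0.153 = (1−0.349)·n1·0.369.
n1 = 177.48/(0.369×0.651) = 738.83 kg/s.

738.8 kg/s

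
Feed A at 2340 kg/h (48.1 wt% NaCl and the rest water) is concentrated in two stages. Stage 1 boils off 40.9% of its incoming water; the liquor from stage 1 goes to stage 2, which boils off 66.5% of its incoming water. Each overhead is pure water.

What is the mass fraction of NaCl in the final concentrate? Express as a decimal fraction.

water in feed = 2340×0.519 = 1214.5 kg/h.
After stage 1: water left = (1−0.409)×1214.5 = 717.75; stream total = 1843.3 kg/h.
After stage 2: water left = (1−0.665)×717.75 = 240.44; final concentrate = 1366 kg/h.
NaCl fraction = 1125.5/1366 = 0.824.

0.824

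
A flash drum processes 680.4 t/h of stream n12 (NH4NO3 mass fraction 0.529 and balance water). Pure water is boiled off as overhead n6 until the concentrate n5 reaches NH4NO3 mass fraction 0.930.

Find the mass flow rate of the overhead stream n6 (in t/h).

NH4NO3 is conserved: 680.4×0.529 = 359.93 t/h all reports to the concentrate.
Concentrate = 359.93/(target fraction) = 387.02 t/h.
Overhead = 680.4 − 387.02 = 293.38 t/h.

293.4 t/h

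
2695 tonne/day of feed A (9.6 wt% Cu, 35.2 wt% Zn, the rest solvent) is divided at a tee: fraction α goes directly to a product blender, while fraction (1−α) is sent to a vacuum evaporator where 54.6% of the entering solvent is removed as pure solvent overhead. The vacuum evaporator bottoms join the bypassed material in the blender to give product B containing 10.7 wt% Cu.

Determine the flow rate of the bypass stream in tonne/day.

All 2695×0.096 = 258.72 tonne/day of Cu reaches B, so B = 258.72/0.107 = 2417.9 tonne/day and vapour = 277.06 tonne/day.
The evaporator receives (1−α)·2695 of feed at 0.552 solvent and removes 0.546 of that solvent:
0.546×0.552×(1−α)×2695 = 277.06
(1−α) = 277.06/812.25 = 0.3411;  α = 0.6589.
Bypass flow = 0.6589×2695 = 1775.7 tonne/day.

1776 tonne/day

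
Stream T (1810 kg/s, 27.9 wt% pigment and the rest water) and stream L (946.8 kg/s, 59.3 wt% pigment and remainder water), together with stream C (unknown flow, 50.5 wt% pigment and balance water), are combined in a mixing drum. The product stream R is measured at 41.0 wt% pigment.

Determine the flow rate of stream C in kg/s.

672.1 kg/s

Let C be the unknown flow. Total out = 2756.8 + C.
pigment balance: 1066.4 + 0.505·C = 0.410·(2756.8 + C)
(0.505 − 0.410)·C = 0.410×2756.8 − 1066.4 = 63.846
C = 63.846 / 0.095 = 672.06 kg/s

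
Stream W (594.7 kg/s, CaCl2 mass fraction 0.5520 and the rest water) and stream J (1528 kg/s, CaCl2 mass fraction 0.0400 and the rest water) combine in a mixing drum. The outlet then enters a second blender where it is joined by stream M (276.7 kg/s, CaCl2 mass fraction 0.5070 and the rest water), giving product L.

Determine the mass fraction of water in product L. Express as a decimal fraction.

Overall, product flow = 2399.4 kg/s.
water in = 594.7×0.448 + 1528×0.960 + 276.7×0.493 = 1869.7 kg/s.
water fraction in L = 0.7792.

0.7792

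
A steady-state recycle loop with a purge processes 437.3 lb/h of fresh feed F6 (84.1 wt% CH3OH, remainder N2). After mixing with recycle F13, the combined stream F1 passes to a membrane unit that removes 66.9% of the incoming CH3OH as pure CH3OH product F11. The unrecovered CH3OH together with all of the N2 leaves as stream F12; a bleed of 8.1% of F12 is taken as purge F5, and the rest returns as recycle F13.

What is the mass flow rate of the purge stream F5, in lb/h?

N2 enters only via F6 and leaves only via the purge: 437.3×0.159 = 0.081×(N2 in F12), and the membrane unit passes all N2, so N2 in F1 = N2 in F12 = 858.4 lb/h.
CH3OH in F1: m_A = 437.3×0.841 + (1−0.081)·(1−0.669)·m_A, so m_A = 367.77/0.6958 = 528.55 lb/h.
F12 = (1−0.669)×528.55 + 858.4 = 1033.4 lb/h.
Purge F5 = 0.081×1033.4 = 83.702 lb/h.

83.7 lb/h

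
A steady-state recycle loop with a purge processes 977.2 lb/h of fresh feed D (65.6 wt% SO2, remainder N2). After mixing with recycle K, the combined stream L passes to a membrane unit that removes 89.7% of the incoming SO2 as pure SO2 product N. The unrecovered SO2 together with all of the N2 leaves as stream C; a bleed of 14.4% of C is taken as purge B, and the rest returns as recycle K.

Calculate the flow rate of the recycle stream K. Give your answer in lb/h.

N2 enters only via D and leaves only via the purge: 977.2×0.344 = 0.144×(N2 in C), and the membrane unit passes all N2, so N2 in L = N2 in C = 2334.4 lb/h.
SO2 in L: m_A = 977.2×0.656 + (1−0.144)·(1−0.897)·m_A, so m_A = 641.04/0.9118 = 703.03 lb/h.
C = (1−0.897)×703.03 + 2334.4 = 2406.8 lb/h.
Recycle K = (1−0.144)×2406.8 = 2060.2 lb/h.

2060 lb/h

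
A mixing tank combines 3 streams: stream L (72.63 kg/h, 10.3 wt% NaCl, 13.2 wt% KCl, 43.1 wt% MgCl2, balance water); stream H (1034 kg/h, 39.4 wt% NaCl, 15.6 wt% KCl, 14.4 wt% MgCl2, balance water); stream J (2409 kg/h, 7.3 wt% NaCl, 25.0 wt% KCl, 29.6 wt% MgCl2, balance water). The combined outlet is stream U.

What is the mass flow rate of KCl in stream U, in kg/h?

KCl out = KCl in = 72.63×0.132 + 1034×0.156 + 2409×0.250 = 773.14 kg/h.

773.1 kg/h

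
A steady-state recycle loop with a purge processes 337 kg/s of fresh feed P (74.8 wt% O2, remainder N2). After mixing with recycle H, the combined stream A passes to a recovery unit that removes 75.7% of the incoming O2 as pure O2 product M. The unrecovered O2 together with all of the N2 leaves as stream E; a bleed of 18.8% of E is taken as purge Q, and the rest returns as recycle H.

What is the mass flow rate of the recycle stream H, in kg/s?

N2 enters only via P and leaves only via the purge: 337×0.252 = 0.188×(N2 in E), and the recovery unit passes all N2, so N2 in A = N2 in E = 451.72 kg/s.
O2 in A: m_A = 337×0.748 + (1−0.188)·(1−0.757)·m_A, so m_A = 252.08/0.8027 = 314.04 kg/s.
E = (1−0.757)×314.04 + 451.72 = 528.04 kg/s.
Recycle H = (1−0.188)×528.04 = 428.76 kg/s.

428.8 kg/s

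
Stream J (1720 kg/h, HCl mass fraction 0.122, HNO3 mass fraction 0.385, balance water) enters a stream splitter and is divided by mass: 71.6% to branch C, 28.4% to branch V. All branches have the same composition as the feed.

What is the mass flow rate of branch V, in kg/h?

488.5 kg/h

Branch V flow = 0.284×1720 = 488.48 kg/h.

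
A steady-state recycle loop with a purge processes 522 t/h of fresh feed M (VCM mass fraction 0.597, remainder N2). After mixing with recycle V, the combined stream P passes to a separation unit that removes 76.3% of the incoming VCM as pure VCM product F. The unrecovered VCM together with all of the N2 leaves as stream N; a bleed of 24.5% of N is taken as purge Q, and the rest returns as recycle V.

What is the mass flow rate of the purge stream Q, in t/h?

232.4 t/h

N2 enters only via M and leaves only via the purge: 522×0.403 = 0.245×(N2 in N), and the separation unit passes all N2, so N2 in P = N2 in N = 858.64 t/h.
VCM in P: m_A = 522×0.597 + (1−0.245)·(1−0.763)·m_A, so m_A = 311.63/0.8211 = 379.55 t/h.
N = (1−0.763)×379.55 + 858.64 = 948.59 t/h.
Purge Q = 0.245×948.59 = 232.4 t/h.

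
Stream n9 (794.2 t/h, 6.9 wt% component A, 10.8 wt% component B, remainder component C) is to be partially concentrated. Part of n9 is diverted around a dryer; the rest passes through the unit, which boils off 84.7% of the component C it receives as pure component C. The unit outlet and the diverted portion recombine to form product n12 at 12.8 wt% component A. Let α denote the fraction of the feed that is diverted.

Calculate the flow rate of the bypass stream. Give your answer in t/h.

All 794.2×0.069 = 54.8 t/h of component A reaches n12, so n12 = 54.8/0.128 = 428.12 t/h and vapour = 366.08 t/h.
The evaporator receives (1−α)·794.2 of feed at 0.823 component C and removes 0.847 of that component C:
0.847×0.823×(1−α)×794.2 = 366.08
(1−α) = 366.08/553.62 = 0.6612;  α = 0.3388.
Bypass flow = 0.3388×794.2 = 269.04 t/h.

269 t/h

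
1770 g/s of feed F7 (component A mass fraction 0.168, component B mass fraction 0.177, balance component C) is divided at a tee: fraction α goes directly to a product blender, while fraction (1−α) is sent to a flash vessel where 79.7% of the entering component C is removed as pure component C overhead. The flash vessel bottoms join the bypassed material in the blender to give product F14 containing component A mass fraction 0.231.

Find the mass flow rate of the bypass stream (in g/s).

All 1770×0.168 = 297.36 g/s of component A reaches F14, so F14 = 297.36/0.231 = 1287.3 g/s and vapour = 482.73 g/s.
The evaporator receives (1−α)·1770 of feed at 0.655 component C and removes 0.797 of that component C:
0.797×0.655×(1−α)×1770 = 482.73
(1−α) = 482.73/924 = 0.5224;  α = 0.4776.
Bypass flow = 0.4776×1770 = 845.3 g/s.

845.3 g/s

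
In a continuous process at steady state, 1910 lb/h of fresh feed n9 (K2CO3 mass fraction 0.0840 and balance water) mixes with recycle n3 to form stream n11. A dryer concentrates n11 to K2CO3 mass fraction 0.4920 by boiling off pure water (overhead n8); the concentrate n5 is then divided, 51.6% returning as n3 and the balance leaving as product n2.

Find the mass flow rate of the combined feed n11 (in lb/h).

2258 lb/h

Overall K2CO3 balance (none leaves overhead): K2CO3 in fresh feed = K2CO3 in product, i.e. 1910×0.084 = (1−0.516)·n5·0.492.
n5 = 160.44/(0.492×0.484) = 673.76 lb/h.
Recycle n3 = 0.516×673.76 = 347.66 lb/h.
Combined feed n11 = 1910 + 347.66 = 2257.7 lb/h.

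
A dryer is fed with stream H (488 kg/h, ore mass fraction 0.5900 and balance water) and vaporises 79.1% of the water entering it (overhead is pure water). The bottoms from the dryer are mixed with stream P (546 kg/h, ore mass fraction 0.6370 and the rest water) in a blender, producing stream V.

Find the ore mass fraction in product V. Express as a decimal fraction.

Vapour removed = 0.791×0.410×488 = 158.26 kg/h; concentrate = 329.74 kg/h.
ore reaching the mixer = 287.92 (from concentrate) + 546×0.637 = 635.72 kg/h.
Product flow = 329.74 + 546 = 875.74 kg/h; ore fraction = 0.7259.

0.7259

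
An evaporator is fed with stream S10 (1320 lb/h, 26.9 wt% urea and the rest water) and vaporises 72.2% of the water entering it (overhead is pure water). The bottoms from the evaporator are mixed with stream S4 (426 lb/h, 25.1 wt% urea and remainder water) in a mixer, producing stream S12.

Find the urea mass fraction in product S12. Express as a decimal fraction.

0.440

Vapour removed = 0.722×0.731×1320 = 696.67 lb/h; concentrate = 623.33 lb/h.
urea reaching the mixer = 355.08 (from concentrate) + 426×0.251 = 462.01 lb/h.
Product flow = 623.33 + 426 = 1049.3 lb/h; urea fraction = 0.440.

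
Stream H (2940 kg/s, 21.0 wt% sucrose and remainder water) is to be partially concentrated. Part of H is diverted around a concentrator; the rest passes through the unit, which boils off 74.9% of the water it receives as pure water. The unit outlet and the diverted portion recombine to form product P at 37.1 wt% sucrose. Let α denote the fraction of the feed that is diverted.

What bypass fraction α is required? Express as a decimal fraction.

All 2940×0.210 = 617.4 kg/s of sucrose reaches P, so P = 617.4/0.371 = 1664.2 kg/s and vapour = 1275.8 kg/s.
The evaporator receives (1−α)·2940 of feed at 0.790 water and removes 0.749 of that water:
0.749×0.790×(1−α)×2940 = 1275.8
(1−α) = 1275.8/1739.6 = 0.7334;  α = 0.2666.

0.267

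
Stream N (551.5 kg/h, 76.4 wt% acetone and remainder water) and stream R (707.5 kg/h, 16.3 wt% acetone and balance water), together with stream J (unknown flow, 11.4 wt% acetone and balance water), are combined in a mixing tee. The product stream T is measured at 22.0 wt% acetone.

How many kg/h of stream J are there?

Let J be the unknown flow. Total out = 1259 + J.
acetone balance: 536.67 + 0.114·J = 0.220·(1259 + J)
(0.114 − 0.220)·J = 0.220×1259 − 536.67 = -259.69
J = -259.69 / -0.106 = 2449.9 kg/h

2450 kg/h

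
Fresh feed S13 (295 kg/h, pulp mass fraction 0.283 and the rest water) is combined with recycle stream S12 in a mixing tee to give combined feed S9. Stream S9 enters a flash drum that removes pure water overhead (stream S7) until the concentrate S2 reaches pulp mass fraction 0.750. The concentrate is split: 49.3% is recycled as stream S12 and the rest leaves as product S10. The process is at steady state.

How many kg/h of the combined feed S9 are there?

Overall pulp balance (none leaves overhead): pulp in fresh feed = pulp in product, i.e. 295×0.283 = (1−0.493)·S2·0.750.
S2 = 83.485/(0.750×0.507) = 219.55 kg/h.
Recycle S12 = 0.493×219.55 = 108.24 kg/h.
Combined feed S9 = 295 + 108.24 = 403.24 kg/h.

403.2 kg/h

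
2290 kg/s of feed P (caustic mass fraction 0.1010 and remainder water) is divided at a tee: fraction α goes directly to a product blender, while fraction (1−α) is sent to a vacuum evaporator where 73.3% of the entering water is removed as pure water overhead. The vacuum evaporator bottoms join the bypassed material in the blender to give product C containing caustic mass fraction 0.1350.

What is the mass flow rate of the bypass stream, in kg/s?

All 2290×0.101 = 231.29 kg/s of caustic reaches C, so C = 231.29/0.135 = 1713.3 kg/s and vapour = 576.74 kg/s.
The evaporator receives (1−α)·2290 of feed at 0.899 water and removes 0.733 of that water:
0.733×0.899×(1−α)×2290 = 576.74
(1−α) = 576.74/1509 = 0.3822;  α = 0.6178.
Bypass flow = 0.6178×2290 = 1414.8 kg/s.

1415 kg/s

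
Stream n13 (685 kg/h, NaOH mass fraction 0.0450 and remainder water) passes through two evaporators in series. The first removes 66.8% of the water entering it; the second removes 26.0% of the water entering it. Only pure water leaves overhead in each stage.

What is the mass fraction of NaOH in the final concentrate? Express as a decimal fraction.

water in feed = 685×0.955 = 654.17 kg/h.
After stage 1: water left = (1−0.668)×654.17 = 217.19; stream total = 248.01 kg/h.
After stage 2: water left = (1−0.260)×217.19 = 160.72; final concentrate = 191.54 kg/h.
NaOH fraction = 30.825/191.54 = 0.1609.

0.1609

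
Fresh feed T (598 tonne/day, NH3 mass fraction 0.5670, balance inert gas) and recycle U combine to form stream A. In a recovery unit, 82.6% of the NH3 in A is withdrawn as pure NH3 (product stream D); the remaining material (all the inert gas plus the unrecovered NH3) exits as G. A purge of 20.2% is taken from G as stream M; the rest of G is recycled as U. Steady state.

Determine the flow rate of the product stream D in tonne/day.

NH3 in A: m_A = 598×0.567 + (1−0.202)·(1−0.826)·m_A, so m_A = 339.07/0.8611 = 393.74 tonne/day.
Product D = 0.826×393.74 = 325.23 tonne/day.

325.2 tonne/day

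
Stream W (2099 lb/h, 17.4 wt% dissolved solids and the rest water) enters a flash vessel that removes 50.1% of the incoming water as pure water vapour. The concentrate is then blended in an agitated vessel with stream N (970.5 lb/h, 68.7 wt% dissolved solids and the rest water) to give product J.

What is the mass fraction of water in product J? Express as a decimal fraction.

0.531

Vapour removed = 0.501×0.826×2099 = 868.62 lb/h; concentrate = 1230.4 lb/h.
water reaching the mixer = 865.15 (from concentrate) + 970.5×0.313 = 1168.9 lb/h.
Product flow = 1230.4 + 970.5 = 2200.9 lb/h; water fraction = 0.531.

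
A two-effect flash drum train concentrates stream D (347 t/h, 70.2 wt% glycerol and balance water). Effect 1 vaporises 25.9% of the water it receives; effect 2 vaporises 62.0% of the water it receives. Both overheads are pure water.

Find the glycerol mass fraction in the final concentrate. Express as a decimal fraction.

0.893

water in feed = 347×0.298 = 103.41 t/h.
After stage 1: water left = (1−0.259)×103.41 = 76.624; stream total = 320.22 t/h.
After stage 2: water left = (1−0.620)×76.624 = 29.117; final concentrate = 272.71 t/h.
glycerol fraction = 243.59/272.71 = 0.893.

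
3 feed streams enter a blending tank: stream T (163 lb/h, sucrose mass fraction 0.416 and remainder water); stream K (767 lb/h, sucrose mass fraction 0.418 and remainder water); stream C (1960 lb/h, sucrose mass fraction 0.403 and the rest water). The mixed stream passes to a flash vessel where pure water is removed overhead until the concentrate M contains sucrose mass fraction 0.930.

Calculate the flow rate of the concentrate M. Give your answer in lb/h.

sucrose entering = 163×0.416 + 767×0.418 + 1960×0.403 = 1178.3 lb/h.
All sucrose reports to M, so M = 1178.3/0.930 = 1267 lb/h.

1267 lb/h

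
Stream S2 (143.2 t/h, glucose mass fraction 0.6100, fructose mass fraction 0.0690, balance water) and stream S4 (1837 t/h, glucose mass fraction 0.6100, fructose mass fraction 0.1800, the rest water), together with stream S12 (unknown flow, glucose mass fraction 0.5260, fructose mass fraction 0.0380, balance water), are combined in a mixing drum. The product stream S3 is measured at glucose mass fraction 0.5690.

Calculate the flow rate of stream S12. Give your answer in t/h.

Let S12 be the unknown flow. Total out = 1980.2 + S12.
glucose balance: 1207.9 + 0.526·S12 = 0.569·(1980.2 + S12)
(0.526 − 0.569)·S12 = 0.569×1980.2 − 1207.9 = -81.188
S12 = -81.188 / -0.043 = 1888.1 t/h

1888 t/h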